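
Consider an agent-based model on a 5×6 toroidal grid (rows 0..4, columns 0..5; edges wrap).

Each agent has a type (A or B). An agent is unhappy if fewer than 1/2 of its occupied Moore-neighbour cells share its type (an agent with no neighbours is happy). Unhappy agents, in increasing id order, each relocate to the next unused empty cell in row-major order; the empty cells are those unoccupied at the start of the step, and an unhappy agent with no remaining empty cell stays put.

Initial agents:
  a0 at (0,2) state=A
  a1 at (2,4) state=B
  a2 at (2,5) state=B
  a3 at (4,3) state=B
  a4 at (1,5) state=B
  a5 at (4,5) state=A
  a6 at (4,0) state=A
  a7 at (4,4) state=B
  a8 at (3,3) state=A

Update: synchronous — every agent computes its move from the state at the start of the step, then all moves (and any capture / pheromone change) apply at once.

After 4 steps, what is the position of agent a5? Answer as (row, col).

t=1: a0@(0,0):A a1@(2,4):B a2@(2,5):B a3@(0,1):B a4@(1,5):B a5@(4,5):A a6@(4,0):A a7@(0,3):B a8@(0,4):A
t=2: a0@(0,0):A a1@(2,4):B a2@(2,5):B a3@(0,2):B a4@(1,5):B a5@(4,5):A a6@(4,0):A a7@(0,5):B a8@(1,0):A
t=3: a0@(0,0):A a1@(2,4):B a2@(2,5):B a3@(0,2):B a4@(1,5):B a5@(4,5):A a6@(4,0):A a7@(0,1):B a8@(0,3):A
t=4: a0@(0,0):A a1@(2,4):B a2@(2,5):B a3@(0,2):B a4@(1,5):B a5@(4,5):A a6@(4,0):A a7@(0,4):B a8@(0,5):A

(4, 5)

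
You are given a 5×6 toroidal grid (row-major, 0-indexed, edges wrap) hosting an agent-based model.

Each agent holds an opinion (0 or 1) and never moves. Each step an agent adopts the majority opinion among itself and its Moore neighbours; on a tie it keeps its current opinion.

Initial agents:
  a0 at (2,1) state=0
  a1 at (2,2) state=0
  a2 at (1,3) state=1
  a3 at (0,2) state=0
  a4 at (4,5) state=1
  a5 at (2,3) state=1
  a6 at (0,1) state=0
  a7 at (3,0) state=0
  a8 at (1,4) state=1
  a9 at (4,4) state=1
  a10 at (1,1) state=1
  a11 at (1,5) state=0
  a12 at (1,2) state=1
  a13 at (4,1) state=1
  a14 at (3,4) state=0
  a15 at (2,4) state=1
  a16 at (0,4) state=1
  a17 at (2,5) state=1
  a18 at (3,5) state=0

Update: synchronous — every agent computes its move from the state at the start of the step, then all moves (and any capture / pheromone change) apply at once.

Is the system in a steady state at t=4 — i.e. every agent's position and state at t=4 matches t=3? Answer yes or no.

no

t=1: a0@(2,1):0 a1@(2,2):1 a2@(1,3):1 a3@(0,2):1 a4@(4,5):1 a5@(2,3):1 a6@(0,1):1 a7@(3,0):0 a8@(1,4):1 a9@(4,4):1 a10@(1,1):0 a11@(1,5):1 a12@(1,2):1 a13@(4,1):0 a14@(3,4):1 a15@(2,4):1 a16@(0,4):1 a17@(2,5):0 a18@(3,5):1
t=2: a0@(2,1):0 a1@(2,2):1 a2@(1,3):1 a3@(0,2):1 a4@(4,5):1 a5@(2,3):1 a6@(0,1):1 a7@(3,0):0 a8@(1,4):1 a9@(4,4):1 a10@(1,1):1 a11@(1,5):1 a12@(1,2):1 a13@(4,1):0 a14@(3,4):1 a15@(2,4):1 a16@(0,4):1 a17@(2,5):1 a18@(3,5):1
t=3: a0@(2,1):1 a1@(2,2):1 a2@(1,3):1 a3@(0,2):1 a4@(4,5):1 a5@(2,3):1 a6@(0,1):1 a7@(3,0):0 a8@(1,4):1 a9@(4,4):1 a10@(1,1):1 a11@(1,5):1 a12@(1,2):1 a13@(4,1):0 a14@(3,4):1 a15@(2,4):1 a16@(0,4):1 a17@(2,5):1 a18@(3,5):1
t=4: a0@(2,1):1 a1@(2,2):1 a2@(1,3):1 a3@(0,2):1 a4@(4,5):1 a5@(2,3):1 a6@(0,1):1 a7@(3,0):1 a8@(1,4):1 a9@(4,4):1 a10@(1,1):1 a11@(1,5):1 a12@(1,2):1 a13@(4,1):0 a14@(3,4):1 a15@(2,4):1 a16@(0,4):1 a17@(2,5):1 a18@(3,5):1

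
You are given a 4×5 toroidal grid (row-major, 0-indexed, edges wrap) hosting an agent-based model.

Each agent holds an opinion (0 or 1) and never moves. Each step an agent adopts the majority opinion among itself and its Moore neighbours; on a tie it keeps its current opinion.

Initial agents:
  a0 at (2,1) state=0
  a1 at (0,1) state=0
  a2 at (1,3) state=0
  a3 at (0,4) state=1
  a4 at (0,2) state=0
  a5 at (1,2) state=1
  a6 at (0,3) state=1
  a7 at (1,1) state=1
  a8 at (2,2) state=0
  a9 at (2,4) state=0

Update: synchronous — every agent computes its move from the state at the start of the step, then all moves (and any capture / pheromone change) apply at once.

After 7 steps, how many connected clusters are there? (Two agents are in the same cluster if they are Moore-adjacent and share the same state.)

1

t=1: a0@(2,1):0 a1@(0,1):0 a2@(1,3):0 a3@(0,4):1 a4@(0,2):0 a5@(1,2):0 a6@(0,3):1 a7@(1,1):0 a8@(2,2):0 a9@(2,4):0
t=2: a0@(2,1):0 a1@(0,1):0 a2@(1,3):0 a3@(0,4):1 a4@(0,2):0 a5@(1,2):0 a6@(0,3):0 a7@(1,1):0 a8@(2,2):0 a9@(2,4):0
t=3: a0@(2,1):0 a1@(0,1):0 a2@(1,3):0 a3@(0,4):0 a4@(0,2):0 a5@(1,2):0 a6@(0,3):0 a7@(1,1):0 a8@(2,2):0 a9@(2,4):0
t=4: (unchanged — steady state)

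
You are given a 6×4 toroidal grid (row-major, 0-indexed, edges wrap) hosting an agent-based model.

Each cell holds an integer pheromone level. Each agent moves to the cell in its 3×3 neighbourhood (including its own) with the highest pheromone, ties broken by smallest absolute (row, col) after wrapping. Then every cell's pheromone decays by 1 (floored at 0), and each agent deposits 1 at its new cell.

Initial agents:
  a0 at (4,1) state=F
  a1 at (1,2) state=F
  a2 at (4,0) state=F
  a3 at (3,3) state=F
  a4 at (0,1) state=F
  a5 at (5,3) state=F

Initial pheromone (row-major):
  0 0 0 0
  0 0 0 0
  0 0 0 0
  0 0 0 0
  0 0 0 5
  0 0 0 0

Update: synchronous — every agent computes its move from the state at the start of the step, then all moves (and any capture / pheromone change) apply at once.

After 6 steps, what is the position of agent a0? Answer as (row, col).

t=1: a0@(3,0) a1@(0,1) a2@(4,3) a3@(4,3) a4@(0,0) a5@(4,3) | pheromone: 1 1 0 0 / 0 0 0 0 / 0 0 0 0 / 1 0 0 0 / 0 0 0 7 / 0 0 0 0
t=2: a0@(4,3) a1@(0,0) a2@(4,3) a3@(4,3) a4@(0,0) a5@(4,3) | pheromone: 2 0 0 0 / 0 0 0 0 / 0 0 0 0 / 0 0 0 0 / 0 0 0 10 / 0 0 0 0
t=3: a0@(4,3) a1@(0,0) a2@(4,3) a3@(4,3) a4@(0,0) a5@(4,3) | pheromone: 3 0 0 0 / 0 0 0 0 / 0 0 0 0 / 0 0 0 0 / 0 0 0 13 / 0 0 0 0
t=4: a0@(4,3) a1@(0,0) a2@(4,3) a3@(4,3) a4@(0,0) a5@(4,3) | pheromone: 4 0 0 0 / 0 0 0 0 / 0 0 0 0 / 0 0 0 0 / 0 0 0 16 / 0 0 0 0
t=5: a0@(4,3) a1@(0,0) a2@(4,3) a3@(4,3) a4@(0,0) a5@(4,3) | pheromone: 5 0 0 0 / 0 0 0 0 / 0 0 0 0 / 0 0 0 0 / 0 0 0 19 / 0 0 0 0
t=6: a0@(4,3) a1@(0,0) a2@(4,3) a3@(4,3) a4@(0,0) a5@(4,3) | pheromone: 6 0 0 0 / 0 0 0 0 / 0 0 0 0 / 0 0 0 0 / 0 0 0 22 / 0 0 0 0

(4, 3)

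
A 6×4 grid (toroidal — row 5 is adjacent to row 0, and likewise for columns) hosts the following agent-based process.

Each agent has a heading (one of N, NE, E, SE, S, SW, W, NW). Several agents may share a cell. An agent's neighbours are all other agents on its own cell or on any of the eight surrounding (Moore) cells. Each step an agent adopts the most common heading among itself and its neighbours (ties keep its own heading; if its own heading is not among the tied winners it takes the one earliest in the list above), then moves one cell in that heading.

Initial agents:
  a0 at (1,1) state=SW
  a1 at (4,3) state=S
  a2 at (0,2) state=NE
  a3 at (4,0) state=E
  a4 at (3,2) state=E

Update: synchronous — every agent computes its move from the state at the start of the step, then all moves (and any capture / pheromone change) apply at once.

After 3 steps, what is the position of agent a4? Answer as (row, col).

t=1: a0@(2,0):SW a1@(4,0):E a2@(5,3):NE a3@(4,1):E a4@(3,3):E
t=2: a0@(3,3):SW a1@(4,1):E a2@(4,0):NE a3@(4,2):E a4@(3,0):E
t=3: a0@(3,0):E a1@(4,2):E a2@(4,1):E a3@(4,3):E a4@(3,1):E

(3, 1)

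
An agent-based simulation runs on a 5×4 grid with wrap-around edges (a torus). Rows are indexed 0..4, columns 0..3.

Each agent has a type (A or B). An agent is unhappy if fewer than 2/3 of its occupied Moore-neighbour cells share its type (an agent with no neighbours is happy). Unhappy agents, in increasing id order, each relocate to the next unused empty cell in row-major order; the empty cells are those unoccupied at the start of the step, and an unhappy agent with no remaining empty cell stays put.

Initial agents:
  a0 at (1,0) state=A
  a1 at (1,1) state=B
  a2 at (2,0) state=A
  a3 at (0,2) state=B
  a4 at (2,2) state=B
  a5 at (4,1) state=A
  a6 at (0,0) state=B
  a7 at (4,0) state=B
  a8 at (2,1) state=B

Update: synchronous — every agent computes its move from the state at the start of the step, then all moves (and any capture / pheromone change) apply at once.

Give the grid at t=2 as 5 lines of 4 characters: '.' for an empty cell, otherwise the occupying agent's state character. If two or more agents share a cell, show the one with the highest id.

A.A.
BB..
A.BB
BB..
....

t=1: a0@(0,1):A a1@(1,1):B a2@(0,3):A a3@(1,2):B a4@(2,2):B a5@(1,3):A a6@(2,3):B a7@(3,0):B a8@(3,1):B
t=2: a0@(0,0):A a1@(1,1):B a2@(0,2):A a3@(1,0):B a4@(2,2):B a5@(2,0):A a6@(2,3):B a7@(3,0):B a8@(3,1):B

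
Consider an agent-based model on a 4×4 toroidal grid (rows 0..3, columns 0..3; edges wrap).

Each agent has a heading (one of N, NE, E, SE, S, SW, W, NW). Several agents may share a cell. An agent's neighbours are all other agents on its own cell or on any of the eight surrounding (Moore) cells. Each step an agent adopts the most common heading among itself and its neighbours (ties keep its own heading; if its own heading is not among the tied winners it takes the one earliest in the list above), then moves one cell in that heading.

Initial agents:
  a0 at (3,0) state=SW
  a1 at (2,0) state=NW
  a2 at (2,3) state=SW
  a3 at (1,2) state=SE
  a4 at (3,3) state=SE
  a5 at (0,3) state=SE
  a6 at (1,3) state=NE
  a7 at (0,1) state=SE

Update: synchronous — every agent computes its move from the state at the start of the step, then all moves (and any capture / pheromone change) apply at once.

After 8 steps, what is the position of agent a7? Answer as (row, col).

t=1: a0@(0,1):SE a1@(3,3):SW a2@(3,2):SW a3@(2,3):SE a4@(0,0):SE a5@(1,0):SE a6@(2,0):SE a7@(1,2):SE
t=2: a0@(1,2):SE a1@(0,0):SE a2@(0,1):SW a3@(3,0):SE a4@(1,1):SE a5@(2,1):SE a6@(3,1):SE a7@(2,3):SE
t=3: a0@(2,3):SE a1@(1,1):SE a2@(1,2):SE a3@(0,1):SE a4@(2,2):SE a5@(3,2):SE a6@(0,2):SE a7@(3,0):SE
t=4: a0@(3,0):SE a1@(2,2):SE a2@(2,3):SE a3@(1,2):SE a4@(3,3):SE a5@(0,3):SE a6@(1,3):SE a7@(0,1):SE
t=5: a0@(0,1):SE a1@(3,3):SE a2@(3,0):SE a3@(2,3):SE a4@(0,0):SE a5@(1,0):SE a6@(2,0):SE a7@(1,2):SE
t=6: a0@(1,2):SE a1@(0,0):SE a2@(0,1):SE a3@(3,0):SE a4@(1,1):SE a5@(2,1):SE a6@(3,1):SE a7@(2,3):SE
t=7: a0@(2,3):SE a1@(1,1):SE a2@(1,2):SE a3@(0,1):SE a4@(2,2):SE a5@(3,2):SE a6@(0,2):SE a7@(3,0):SE
t=8: a0@(3,0):SE a1@(2,2):SE a2@(2,3):SE a3@(1,2):SE a4@(3,3):SE a5@(0,3):SE a6@(1,3):SE a7@(0,1):SE

(0, 1)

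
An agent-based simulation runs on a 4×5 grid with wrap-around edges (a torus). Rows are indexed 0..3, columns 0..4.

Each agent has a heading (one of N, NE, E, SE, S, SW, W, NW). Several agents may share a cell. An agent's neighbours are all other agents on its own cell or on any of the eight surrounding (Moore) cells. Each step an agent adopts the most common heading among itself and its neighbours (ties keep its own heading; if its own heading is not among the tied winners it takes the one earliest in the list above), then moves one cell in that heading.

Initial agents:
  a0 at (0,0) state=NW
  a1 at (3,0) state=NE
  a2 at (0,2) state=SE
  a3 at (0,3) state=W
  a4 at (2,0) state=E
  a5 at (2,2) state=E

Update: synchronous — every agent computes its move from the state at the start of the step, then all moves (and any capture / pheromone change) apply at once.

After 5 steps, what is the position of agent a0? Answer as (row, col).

t=1: a0@(3,4):NW a1@(2,1):NE a2@(1,3):SE a3@(0,2):W a4@(2,1):E a5@(2,3):E
t=2: a0@(2,3):NW a1@(1,2):NE a2@(2,4):SE a3@(0,1):W a4@(2,2):E a5@(2,4):E
t=3: a0@(2,4):E a1@(0,3):NE a2@(3,0):SE a3@(0,0):W a4@(2,3):E a5@(2,0):E
t=4: a0@(2,0):E a1@(3,4):NE a2@(3,1):E a3@(0,4):W a4@(2,4):E a5@(2,1):E
t=5: a0@(2,1):E a1@(3,0):E a2@(3,2):E a3@(0,3):W a4@(2,0):E a5@(2,2):E

(2, 1)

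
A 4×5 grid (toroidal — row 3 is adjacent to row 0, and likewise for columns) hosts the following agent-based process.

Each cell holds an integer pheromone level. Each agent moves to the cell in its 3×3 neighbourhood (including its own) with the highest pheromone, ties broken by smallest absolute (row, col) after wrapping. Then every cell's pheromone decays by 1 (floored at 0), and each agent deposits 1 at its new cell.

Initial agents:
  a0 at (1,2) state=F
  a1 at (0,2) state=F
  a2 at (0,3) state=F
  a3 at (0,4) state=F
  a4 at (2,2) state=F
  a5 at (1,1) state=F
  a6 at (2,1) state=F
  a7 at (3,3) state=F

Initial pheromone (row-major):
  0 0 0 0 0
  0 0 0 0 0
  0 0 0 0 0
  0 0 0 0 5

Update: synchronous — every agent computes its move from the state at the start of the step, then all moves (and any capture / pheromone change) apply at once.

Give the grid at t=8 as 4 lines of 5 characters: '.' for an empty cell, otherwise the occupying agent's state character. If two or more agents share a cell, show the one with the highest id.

t=1: a0@(0,1) a1@(0,1) a2@(3,4) a3@(3,4) a4@(1,1) a5@(0,0) a6@(1,0) a7@(3,4) | pheromone: 1 2 0 0 0 / 1 1 0 0 0 / 0 0 0 0 0 / 0 0 0 0 7
t=2: a0@(0,1) a1@(0,1) a2@(3,4) a3@(3,4) a4@(0,1) a5@(3,4) a6@(0,1) a7@(3,4) | pheromone: 0 5 0 0 0 / 0 0 0 0 0 / 0 0 0 0 0 / 0 0 0 0 10
t=3: a0@(0,1) a1@(0,1) a2@(3,4) a3@(3,4) a4@(0,1) a5@(3,4) a6@(0,1) a7@(3,4) | pheromone: 0 8 0 0 0 / 0 0 0 0 0 / 0 0 0 0 0 / 0 0 0 0 13
t=4: a0@(0,1) a1@(0,1) a2@(3,4) a3@(3,4) a4@(0,1) a5@(3,4) a6@(0,1) a7@(3,4) | pheromone: 0 11 0 0 0 / 0 0 0 0 0 / 0 0 0 0 0 / 0 0 0 0 16
t=5: a0@(0,1) a1@(0,1) a2@(3,4) a3@(3,4) a4@(0,1) a5@(3,4) a6@(0,1) a7@(3,4) | pheromone: 0 14 0 0 0 / 0 0 0 0 0 / 0 0 0 0 0 / 0 0 0 0 19
t=6: a0@(0,1) a1@(0,1) a2@(3,4) a3@(3,4) a4@(0,1) a5@(3,4) a6@(0,1) a7@(3,4) | pheromone: 0 17 0 0 0 / 0 0 0 0 0 / 0 0 0 0 0 / 0 0 0 0 22
t=7: a0@(0,1) a1@(0,1) a2@(3,4) a3@(3,4) a4@(0,1) a5@(3,4) a6@(0,1) a7@(3,4) | pheromone: 0 20 0 0 0 / 0 0 0 0 0 / 0 0 0 0 0 / 0 0 0 0 25
t=8: a0@(0,1) a1@(0,1) a2@(3,4) a3@(3,4) a4@(0,1) a5@(3,4) a6@(0,1) a7@(3,4) | pheromone: 0 23 0 0 0 / 0 0 0 0 0 / 0 0 0 0 0 / 0 0 0 0 28

.F...
.....
.....
....F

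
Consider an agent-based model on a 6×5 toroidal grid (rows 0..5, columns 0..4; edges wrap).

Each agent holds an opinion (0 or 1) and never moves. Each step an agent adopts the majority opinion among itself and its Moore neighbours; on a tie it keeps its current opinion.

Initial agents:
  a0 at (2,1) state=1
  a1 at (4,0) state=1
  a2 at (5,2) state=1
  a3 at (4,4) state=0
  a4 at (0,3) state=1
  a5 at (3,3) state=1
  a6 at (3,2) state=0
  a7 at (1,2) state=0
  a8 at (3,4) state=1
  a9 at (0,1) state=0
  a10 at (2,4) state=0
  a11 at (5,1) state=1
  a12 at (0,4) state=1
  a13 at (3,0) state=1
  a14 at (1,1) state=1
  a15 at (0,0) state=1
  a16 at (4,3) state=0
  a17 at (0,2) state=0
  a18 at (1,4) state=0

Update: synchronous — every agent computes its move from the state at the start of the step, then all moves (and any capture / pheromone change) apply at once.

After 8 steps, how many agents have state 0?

3

t=1: a0@(2,1):1 a1@(4,0):1 a2@(5,2):1 a3@(4,4):1 a4@(0,3):1 a5@(3,3):0 a6@(3,2):0 a7@(1,2):0 a8@(3,4):1 a9@(0,1):1 a10@(2,4):1 a11@(5,1):1 a12@(0,4):1 a13@(3,0):1 a14@(1,1):1 a15@(0,0):1 a16@(4,3):0 a17@(0,2):1 a18@(1,4):1
t=2: a0@(2,1):1 a1@(4,0):1 a2@(5,2):1 a3@(4,4):1 a4@(0,3):1 a5@(3,3):0 a6@(3,2):0 a7@(1,2):1 a8@(3,4):1 a9@(0,1):1 a10@(2,4):1 a11@(5,1):1 a12@(0,4):1 a13@(3,0):1 a14@(1,1):1 a15@(0,0):1 a16@(4,3):0 a17@(0,2):1 a18@(1,4):1
t=3: (unchanged — steady state)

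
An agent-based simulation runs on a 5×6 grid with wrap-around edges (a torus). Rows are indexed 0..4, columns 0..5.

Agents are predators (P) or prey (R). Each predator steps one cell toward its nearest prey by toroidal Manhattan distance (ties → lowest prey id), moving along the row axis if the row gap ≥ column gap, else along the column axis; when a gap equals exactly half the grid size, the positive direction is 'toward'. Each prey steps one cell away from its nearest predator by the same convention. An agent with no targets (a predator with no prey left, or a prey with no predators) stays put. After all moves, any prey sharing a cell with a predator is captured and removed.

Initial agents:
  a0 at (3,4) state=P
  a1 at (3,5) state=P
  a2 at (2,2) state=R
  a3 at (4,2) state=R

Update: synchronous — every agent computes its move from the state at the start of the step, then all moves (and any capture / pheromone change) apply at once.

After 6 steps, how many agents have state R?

1

t=1: a0@(3,3):P a1@(3,0):P a2@(2,1):R a3@(4,1):R
t=2: a0@(3,2):P a1@(2,0):P a2@(1,1):R a3@(0,1):R
t=3: a0@(2,2):P a1@(1,0):P a2@(0,1):R a3@(1,1):R
t=4: a0@(1,2):P a1@(1,1):P a2@(4,1):R
t=5: a0@(0,2):P a1@(0,1):P a2@(3,1):R
t=6: a0@(4,2):P a1@(4,1):P a2@(2,1):R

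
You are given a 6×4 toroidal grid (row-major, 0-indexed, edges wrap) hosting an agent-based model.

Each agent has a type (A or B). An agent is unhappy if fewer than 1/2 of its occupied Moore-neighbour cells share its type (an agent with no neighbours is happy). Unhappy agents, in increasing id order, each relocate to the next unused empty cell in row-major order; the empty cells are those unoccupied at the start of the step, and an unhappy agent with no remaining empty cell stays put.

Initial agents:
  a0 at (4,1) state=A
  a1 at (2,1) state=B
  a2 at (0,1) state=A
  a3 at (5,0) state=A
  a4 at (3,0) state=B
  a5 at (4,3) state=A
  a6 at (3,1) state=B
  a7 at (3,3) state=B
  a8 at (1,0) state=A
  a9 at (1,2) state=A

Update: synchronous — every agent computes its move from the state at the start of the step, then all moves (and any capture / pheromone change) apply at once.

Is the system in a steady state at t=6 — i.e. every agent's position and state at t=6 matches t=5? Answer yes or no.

t=1: a0@(0,0):A a1@(2,1):B a2@(0,1):A a3@(5,0):A a4@(3,0):B a5@(0,2):A a6@(3,1):B a7@(3,3):B a8@(1,0):A a9@(1,2):A
t=2: (unchanged — steady state)

yes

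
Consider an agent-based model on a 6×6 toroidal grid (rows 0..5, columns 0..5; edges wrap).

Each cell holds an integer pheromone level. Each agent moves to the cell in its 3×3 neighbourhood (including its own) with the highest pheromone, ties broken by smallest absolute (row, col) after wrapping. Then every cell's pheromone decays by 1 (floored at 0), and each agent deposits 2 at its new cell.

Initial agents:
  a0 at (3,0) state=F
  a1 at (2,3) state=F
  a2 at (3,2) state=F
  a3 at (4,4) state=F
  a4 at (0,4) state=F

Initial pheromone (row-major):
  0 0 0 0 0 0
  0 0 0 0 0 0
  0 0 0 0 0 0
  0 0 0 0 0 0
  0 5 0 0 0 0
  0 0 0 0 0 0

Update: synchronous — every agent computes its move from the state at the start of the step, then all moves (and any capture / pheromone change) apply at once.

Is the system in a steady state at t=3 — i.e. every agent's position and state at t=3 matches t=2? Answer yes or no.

t=1: a0@(4,1) a1@(1,2) a2@(4,1) a3@(3,3) a4@(0,3) | pheromone: 0 0 0 2 0 0 / 0 0 2 0 0 0 / 0 0 0 0 0 0 / 0 0 0 2 0 0 / 0 8 0 0 0 0 / 0 0 0 0 0 0
t=2: a0@(4,1) a1@(0,3) a2@(4,1) a3@(3,3) a4@(0,3) | pheromone: 0 0 0 5 0 0 / 0 0 1 0 0 0 / 0 0 0 0 0 0 / 0 0 0 3 0 0 / 0 11 0 0 0 0 / 0 0 0 0 0 0
t=3: a0@(4,1) a1@(0,3) a2@(4,1) a3@(3,3) a4@(0,3) | pheromone: 0 0 0 8 0 0 / 0 0 0 0 0 0 / 0 0 0 0 0 0 / 0 0 0 4 0 0 / 0 14 0 0 0 0 / 0 0 0 0 0 0

yes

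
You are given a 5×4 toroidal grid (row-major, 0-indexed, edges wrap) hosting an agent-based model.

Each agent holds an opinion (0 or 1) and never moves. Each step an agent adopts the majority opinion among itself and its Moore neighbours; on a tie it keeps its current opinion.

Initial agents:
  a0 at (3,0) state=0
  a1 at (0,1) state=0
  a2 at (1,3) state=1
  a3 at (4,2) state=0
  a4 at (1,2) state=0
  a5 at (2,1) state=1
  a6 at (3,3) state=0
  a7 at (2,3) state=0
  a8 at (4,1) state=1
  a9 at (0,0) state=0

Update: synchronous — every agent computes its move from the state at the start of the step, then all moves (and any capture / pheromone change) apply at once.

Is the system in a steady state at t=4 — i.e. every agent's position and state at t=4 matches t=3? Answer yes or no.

yes

t=1: a0@(3,0):0 a1@(0,1):0 a2@(1,3):0 a3@(4,2):0 a4@(1,2):0 a5@(2,1):0 a6@(3,3):0 a7@(2,3):0 a8@(4,1):0 a9@(0,0):0
t=2: (unchanged — steady state)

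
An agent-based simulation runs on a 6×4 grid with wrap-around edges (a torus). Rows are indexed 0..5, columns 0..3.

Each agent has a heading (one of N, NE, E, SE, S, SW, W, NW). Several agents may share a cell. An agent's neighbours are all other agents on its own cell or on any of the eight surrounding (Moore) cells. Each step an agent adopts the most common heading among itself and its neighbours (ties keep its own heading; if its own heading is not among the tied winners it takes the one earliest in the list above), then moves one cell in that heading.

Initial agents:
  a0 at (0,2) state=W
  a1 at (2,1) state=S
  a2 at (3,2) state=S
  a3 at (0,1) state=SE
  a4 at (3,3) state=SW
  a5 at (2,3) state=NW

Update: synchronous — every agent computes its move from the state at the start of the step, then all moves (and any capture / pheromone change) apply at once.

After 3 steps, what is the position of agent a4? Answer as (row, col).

t=1: a0@(0,1):W a1@(3,1):S a2@(4,2):S a3@(1,2):SE a4@(4,2):SW a5@(1,2):NW
t=2: a0@(0,0):W a1@(4,1):S a2@(5,2):S a3@(2,3):SE a4@(5,2):S a5@(0,1):NW
t=3: a0@(0,3):W a1@(5,1):S a2@(0,2):S a3@(3,0):SE a4@(0,2):S a5@(1,1):S

(0, 2)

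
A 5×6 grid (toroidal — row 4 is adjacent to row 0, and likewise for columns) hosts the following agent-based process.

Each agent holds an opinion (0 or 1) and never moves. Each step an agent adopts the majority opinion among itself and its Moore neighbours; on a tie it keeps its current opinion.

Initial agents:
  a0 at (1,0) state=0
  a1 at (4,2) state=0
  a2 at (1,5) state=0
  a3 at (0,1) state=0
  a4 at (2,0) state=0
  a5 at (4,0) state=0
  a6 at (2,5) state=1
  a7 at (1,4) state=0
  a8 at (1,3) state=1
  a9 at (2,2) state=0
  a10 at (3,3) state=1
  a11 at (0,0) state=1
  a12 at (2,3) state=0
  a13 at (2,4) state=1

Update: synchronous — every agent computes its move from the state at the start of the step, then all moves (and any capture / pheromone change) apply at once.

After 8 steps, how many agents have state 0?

14

t=1: a0@(1,0):0 a1@(4,2):0 a2@(1,5):0 a3@(0,1):0 a4@(2,0):0 a5@(4,0):0 a6@(2,5):0 a7@(1,4):0 a8@(1,3):0 a9@(2,2):0 a10@(3,3):0 a11@(0,0):0 a12@(2,3):0 a13@(2,4):1
t=2: a0@(1,0):0 a1@(4,2):0 a2@(1,5):0 a3@(0,1):0 a4@(2,0):0 a5@(4,0):0 a6@(2,5):0 a7@(1,4):0 a8@(1,3):0 a9@(2,2):0 a10@(3,3):0 a11@(0,0):0 a12@(2,3):0 a13@(2,4):0
t=3: (unchanged — steady state)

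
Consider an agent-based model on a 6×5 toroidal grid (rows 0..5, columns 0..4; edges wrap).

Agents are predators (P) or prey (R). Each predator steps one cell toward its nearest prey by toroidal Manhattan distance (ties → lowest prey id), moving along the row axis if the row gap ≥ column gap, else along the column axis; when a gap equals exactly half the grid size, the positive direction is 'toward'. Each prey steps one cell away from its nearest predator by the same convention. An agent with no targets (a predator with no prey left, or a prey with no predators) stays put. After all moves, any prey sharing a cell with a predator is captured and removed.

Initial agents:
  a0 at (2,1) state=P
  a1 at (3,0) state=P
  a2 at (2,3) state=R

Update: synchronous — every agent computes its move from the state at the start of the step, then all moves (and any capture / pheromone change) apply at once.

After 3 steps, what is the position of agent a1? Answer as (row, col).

t=1: a0@(2,2):P a1@(3,4):P a2@(2,4):R
t=2: a0@(2,3):P a1@(2,4):P a2@(1,4):R
t=3: a0@(1,3):P a1@(1,4):P a2@(0,4):R

(1, 4)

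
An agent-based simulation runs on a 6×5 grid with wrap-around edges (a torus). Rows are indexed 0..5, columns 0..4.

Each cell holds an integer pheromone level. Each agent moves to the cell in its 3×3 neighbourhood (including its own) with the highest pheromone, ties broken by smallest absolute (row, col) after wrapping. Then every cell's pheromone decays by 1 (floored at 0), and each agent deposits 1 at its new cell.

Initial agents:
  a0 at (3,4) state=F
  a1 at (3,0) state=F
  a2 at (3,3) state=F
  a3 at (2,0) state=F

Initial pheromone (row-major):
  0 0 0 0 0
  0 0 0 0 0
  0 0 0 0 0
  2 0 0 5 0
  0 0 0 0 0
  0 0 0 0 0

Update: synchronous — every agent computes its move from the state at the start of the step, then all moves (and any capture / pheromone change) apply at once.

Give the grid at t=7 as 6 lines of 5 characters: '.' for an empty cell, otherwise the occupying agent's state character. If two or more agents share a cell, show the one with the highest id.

.....
.....
.....
F..F.
.....
.....

t=1: a0@(3,3) a1@(3,0) a2@(3,3) a3@(3,0) | pheromone: 0 0 0 0 0 / 0 0 0 0 0 / 0 0 0 0 0 / 3 0 0 6 0 / 0 0 0 0 0 / 0 0 0 0 0
t=2: a0@(3,3) a1@(3,0) a2@(3,3) a3@(3,0) | pheromone: 0 0 0 0 0 / 0 0 0 0 0 / 0 0 0 0 0 / 4 0 0 7 0 / 0 0 0 0 0 / 0 0 0 0 0
t=3: a0@(3,3) a1@(3,0) a2@(3,3) a3@(3,0) | pheromone: 0 0 0 0 0 / 0 0 0 0 0 / 0 0 0 0 0 / 5 0 0 8 0 / 0 0 0 0 0 / 0 0 0 0 0
t=4: a0@(3,3) a1@(3,0) a2@(3,3) a3@(3,0) | pheromone: 0 0 0 0 0 / 0 0 0 0 0 / 0 0 0 0 0 / 6 0 0 9 0 / 0 0 0 0 0 / 0 0 0 0 0
t=5: a0@(3,3) a1@(3,0) a2@(3,3) a3@(3,0) | pheromone: 0 0 0 0 0 / 0 0 0 0 0 / 0 0 0 0 0 / 7 0 0 10 0 / 0 0 0 0 0 / 0 0 0 0 0
t=6: a0@(3,3) a1@(3,0) a2@(3,3) a3@(3,0) | pheromone: 0 0 0 0 0 / 0 0 0 0 0 / 0 0 0 0 0 / 8 0 0 11 0 / 0 0 0 0 0 / 0 0 0 0 0
t=7: a0@(3,3) a1@(3,0) a2@(3,3) a3@(3,0) | pheromone: 0 0 0 0 0 / 0 0 0 0 0 / 0 0 0 0 0 / 9 0 0 12 0 / 0 0 0 0 0 / 0 0 0 0 0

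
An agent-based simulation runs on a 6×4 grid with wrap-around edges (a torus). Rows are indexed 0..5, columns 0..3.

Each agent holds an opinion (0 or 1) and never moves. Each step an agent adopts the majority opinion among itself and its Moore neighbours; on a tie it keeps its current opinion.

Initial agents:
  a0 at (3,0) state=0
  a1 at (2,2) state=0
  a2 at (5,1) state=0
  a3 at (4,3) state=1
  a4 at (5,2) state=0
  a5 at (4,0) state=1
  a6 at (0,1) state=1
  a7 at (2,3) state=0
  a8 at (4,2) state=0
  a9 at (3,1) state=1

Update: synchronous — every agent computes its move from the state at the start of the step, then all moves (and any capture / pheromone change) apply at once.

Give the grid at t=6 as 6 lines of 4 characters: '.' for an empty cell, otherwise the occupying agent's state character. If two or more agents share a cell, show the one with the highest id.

t=1: a0@(3,0):1 a1@(2,2):0 a2@(5,1):0 a3@(4,3):0 a4@(5,2):0 a5@(4,0):1 a6@(0,1):0 a7@(2,3):0 a8@(4,2):0 a9@(3,1):0
t=2: a0@(3,0):0 a1@(2,2):0 a2@(5,1):0 a3@(4,3):0 a4@(5,2):0 a5@(4,0):0 a6@(0,1):0 a7@(2,3):0 a8@(4,2):0 a9@(3,1):0
t=3: (unchanged — steady state)

.0..
....
..00
00..
0.00
.00.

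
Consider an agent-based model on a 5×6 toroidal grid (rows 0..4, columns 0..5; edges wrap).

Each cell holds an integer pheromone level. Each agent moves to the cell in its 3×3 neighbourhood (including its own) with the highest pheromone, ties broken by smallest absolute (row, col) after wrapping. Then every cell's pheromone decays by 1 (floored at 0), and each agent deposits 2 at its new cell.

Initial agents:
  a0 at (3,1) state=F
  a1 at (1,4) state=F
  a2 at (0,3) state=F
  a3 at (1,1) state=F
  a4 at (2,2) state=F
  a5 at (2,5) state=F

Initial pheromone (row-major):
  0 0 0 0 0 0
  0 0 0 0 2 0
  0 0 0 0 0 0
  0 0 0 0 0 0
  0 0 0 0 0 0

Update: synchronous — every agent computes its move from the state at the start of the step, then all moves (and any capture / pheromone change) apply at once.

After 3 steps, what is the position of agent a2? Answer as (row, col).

t=1: a0@(2,0) a1@(1,4) a2@(1,4) a3@(0,0) a4@(1,1) a5@(1,4) | pheromone: 2 0 0 0 0 0 / 0 2 0 0 7 0 / 2 0 0 0 0 0 / 0 0 0 0 0 0 / 0 0 0 0 0 0
t=2: a0@(1,1) a1@(1,4) a2@(1,4) a3@(0,0) a4@(0,0) a5@(1,4) | pheromone: 5 0 0 0 0 0 / 0 3 0 0 12 0 / 1 0 0 0 0 0 / 0 0 0 0 0 0 / 0 0 0 0 0 0
t=3: a0@(0,0) a1@(1,4) a2@(1,4) a3@(0,0) a4@(0,0) a5@(1,4) | pheromone: 10 0 0 0 0 0 / 0 2 0 0 17 0 / 0 0 0 0 0 0 / 0 0 0 0 0 0 / 0 0 0 0 0 0

(1, 4)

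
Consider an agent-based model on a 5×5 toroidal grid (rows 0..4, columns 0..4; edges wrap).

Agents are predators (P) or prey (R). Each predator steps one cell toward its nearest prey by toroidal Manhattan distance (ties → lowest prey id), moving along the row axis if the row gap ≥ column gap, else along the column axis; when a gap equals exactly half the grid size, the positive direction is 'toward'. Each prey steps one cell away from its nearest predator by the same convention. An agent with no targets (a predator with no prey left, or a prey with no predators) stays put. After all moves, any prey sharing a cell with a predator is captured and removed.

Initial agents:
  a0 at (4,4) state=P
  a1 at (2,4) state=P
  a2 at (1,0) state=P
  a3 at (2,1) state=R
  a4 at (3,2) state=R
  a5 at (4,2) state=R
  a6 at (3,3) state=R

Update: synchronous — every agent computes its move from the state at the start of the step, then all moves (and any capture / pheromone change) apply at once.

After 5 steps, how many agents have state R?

4

t=1: a0@(4,3):P a1@(2,0):P a2@(2,0):P a3@(2,2):R a4@(3,1):R a5@(4,1):R a6@(2,3):R
t=2: a0@(4,2):P a1@(2,1):P a2@(2,1):P a3@(2,3):R a4@(4,1):R a5@(4,0):R a6@(1,3):R
t=3: a0@(4,1):P a1@(2,2):P a2@(2,2):P a3@(2,4):R a4@(4,0):R a5@(4,4):R a6@(2,3):R
t=4: a0@(4,0):P a1@(2,3):P a2@(2,3):P a3@(2,0):R a4@(4,4):R a5@(4,3):R a6@(2,4):R
t=5: a0@(4,4):P a1@(2,4):P a2@(2,4):P a3@(1,0):R a4@(4,3):R a5@(4,2):R a6@(2,0):R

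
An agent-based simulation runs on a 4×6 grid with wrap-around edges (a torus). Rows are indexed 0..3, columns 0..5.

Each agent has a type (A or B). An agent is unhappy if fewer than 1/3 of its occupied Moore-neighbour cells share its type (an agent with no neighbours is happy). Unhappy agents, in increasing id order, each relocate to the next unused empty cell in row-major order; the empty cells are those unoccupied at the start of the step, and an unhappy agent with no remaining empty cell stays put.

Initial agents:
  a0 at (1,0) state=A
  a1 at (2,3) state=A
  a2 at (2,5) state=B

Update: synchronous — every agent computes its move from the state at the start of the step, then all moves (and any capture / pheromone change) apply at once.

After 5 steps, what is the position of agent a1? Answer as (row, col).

(2, 3)

t=1: a0@(0,0):A a1@(2,3):A a2@(0,1):B
t=2: a0@(0,2):A a1@(2,3):A a2@(0,3):B
t=3: a0@(0,0):A a1@(2,3):A a2@(0,1):B
t=4: a0@(0,2):A a1@(2,3):A a2@(0,3):B
t=5: a0@(0,0):A a1@(2,3):A a2@(0,1):B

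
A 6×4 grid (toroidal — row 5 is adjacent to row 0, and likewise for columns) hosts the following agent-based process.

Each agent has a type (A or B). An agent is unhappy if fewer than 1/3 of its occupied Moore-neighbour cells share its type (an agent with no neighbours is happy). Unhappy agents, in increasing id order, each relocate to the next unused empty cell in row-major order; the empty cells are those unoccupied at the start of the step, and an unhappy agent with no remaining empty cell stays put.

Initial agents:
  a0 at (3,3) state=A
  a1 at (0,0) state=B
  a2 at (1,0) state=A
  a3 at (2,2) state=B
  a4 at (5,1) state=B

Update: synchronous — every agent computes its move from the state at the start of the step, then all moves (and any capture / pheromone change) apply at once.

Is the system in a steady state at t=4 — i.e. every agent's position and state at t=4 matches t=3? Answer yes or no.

t=1: a0@(0,1):A a1@(0,0):B a2@(0,2):A a3@(0,3):B a4@(5,1):B
t=2: (unchanged — steady state)

yes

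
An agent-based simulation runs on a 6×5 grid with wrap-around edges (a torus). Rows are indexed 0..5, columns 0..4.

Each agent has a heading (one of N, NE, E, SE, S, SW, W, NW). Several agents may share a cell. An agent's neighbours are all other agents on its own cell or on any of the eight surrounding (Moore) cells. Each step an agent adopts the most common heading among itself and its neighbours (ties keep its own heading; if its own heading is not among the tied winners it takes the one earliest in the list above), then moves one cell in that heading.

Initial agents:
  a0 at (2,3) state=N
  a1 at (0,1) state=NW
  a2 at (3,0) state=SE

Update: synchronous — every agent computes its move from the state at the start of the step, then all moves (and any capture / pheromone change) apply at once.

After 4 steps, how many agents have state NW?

t=1: a0@(1,3):N a1@(5,0):NW a2@(4,1):SE
t=2: a0@(0,3):N a1@(4,4):NW a2@(5,2):SE
t=3: a0@(5,3):N a1@(3,3):NW a2@(0,3):SE
t=4: a0@(4,3):N a1@(2,2):NW a2@(1,4):SE

1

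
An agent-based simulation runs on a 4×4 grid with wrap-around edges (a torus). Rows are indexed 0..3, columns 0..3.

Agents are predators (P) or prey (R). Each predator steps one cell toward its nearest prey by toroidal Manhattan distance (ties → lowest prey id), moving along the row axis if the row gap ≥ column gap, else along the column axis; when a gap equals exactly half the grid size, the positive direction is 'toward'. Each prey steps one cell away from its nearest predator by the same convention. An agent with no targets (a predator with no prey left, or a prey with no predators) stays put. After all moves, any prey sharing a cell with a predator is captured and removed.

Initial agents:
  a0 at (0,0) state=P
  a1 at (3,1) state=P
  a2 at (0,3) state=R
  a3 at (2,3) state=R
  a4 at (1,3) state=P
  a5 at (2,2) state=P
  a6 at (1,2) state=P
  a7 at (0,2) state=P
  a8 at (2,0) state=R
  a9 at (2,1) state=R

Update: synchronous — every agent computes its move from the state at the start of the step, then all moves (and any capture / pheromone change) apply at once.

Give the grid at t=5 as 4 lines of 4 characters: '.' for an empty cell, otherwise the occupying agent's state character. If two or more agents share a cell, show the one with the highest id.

..PP
.R..
.P..
R..R

t=1: a0@(0,3):P a1@(2,1):P a3@(3,3):R a4@(0,3):P a5@(2,3):P a6@(0,2):P a7@(0,3):P a8@(1,0):R a9@(1,1):R
t=2: a0@(3,3):P a1@(1,1):P a3@(2,3):R a4@(3,3):P a5@(3,3):P a6@(3,2):P a7@(3,3):P a8@(2,0):R a9@(0,1):R
t=3: a0@(2,3):P a1@(0,1):P a3@(1,3):R a4@(2,3):P a5@(2,3):P a6@(2,2):P a7@(2,3):P a8@(1,0):R a9@(3,1):R
t=4: a0@(1,3):P a1@(3,1):P a3@(0,3):R a4@(1,3):P a5@(1,3):P a6@(1,2):P a7@(1,3):P a8@(0,0):R a9@(2,1):R
t=5: a0@(0,3):P a1@(2,1):P a3@(3,3):R a4@(0,3):P a5@(0,3):P a6@(0,2):P a7@(0,3):P a8@(3,0):R a9@(1,1):R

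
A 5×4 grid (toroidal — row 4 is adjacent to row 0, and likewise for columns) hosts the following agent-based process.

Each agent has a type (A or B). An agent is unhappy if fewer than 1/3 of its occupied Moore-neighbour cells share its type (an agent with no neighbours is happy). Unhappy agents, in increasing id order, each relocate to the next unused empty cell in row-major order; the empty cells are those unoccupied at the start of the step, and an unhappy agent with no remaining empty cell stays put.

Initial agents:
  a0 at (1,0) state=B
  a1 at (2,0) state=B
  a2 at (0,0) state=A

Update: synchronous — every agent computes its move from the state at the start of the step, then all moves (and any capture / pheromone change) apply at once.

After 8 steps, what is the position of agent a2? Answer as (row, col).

t=1: a0@(1,0):B a1@(2,0):B a2@(0,1):A
t=2: a0@(1,0):B a1@(2,0):B a2@(0,0):A
t=3: a0@(1,0):B a1@(2,0):B a2@(0,1):A
t=4: a0@(1,0):B a1@(2,0):B a2@(0,0):A
t=5: a0@(1,0):B a1@(2,0):B a2@(0,1):A
t=6: a0@(1,0):B a1@(2,0):B a2@(0,0):A
t=7: a0@(1,0):B a1@(2,0):B a2@(0,1):A
t=8: a0@(1,0):B a1@(2,0):B a2@(0,0):A

(0, 0)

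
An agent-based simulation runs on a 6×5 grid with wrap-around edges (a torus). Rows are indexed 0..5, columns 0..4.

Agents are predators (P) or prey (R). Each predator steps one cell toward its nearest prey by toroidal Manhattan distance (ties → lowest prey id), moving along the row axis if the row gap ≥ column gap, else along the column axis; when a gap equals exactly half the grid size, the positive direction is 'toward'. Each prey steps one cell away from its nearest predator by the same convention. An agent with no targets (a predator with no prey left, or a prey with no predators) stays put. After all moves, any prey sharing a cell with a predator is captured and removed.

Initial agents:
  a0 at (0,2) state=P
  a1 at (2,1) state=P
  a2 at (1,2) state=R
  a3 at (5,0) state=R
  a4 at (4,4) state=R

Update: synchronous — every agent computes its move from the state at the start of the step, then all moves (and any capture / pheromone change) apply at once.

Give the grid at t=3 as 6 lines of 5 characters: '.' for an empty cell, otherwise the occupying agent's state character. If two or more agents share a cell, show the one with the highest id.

t=1: a0@(1,2):P a1@(1,1):P a2@(2,2):R a3@(5,4):R a4@(3,4):R
t=2: a0@(2,2):P a1@(2,1):P a2@(3,2):R a3@(4,4):R a4@(4,4):R
t=3: a0@(3,2):P a1@(3,1):P a2@(4,2):R a3@(5,4):R a4@(5,4):R

.....
.....
.....
.PP..
..R..
....R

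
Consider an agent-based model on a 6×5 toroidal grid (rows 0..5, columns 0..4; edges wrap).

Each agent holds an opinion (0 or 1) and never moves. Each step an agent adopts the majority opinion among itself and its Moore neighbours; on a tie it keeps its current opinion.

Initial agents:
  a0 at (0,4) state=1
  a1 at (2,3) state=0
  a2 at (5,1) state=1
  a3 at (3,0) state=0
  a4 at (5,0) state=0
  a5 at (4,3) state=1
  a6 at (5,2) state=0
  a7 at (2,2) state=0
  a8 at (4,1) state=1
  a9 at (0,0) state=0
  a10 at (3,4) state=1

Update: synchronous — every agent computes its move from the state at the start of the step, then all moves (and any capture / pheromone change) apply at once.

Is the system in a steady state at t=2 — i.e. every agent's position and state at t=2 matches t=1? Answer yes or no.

t=1: a0@(0,4):0 a1@(2,3):0 a2@(5,1):0 a3@(3,0):1 a4@(5,0):1 a5@(4,3):1 a6@(5,2):1 a7@(2,2):0 a8@(4,1):0 a9@(0,0):0 a10@(3,4):1
t=2: a0@(0,4):0 a1@(2,3):0 a2@(5,1):0 a3@(3,0):1 a4@(5,0):0 a5@(4,3):1 a6@(5,2):1 a7@(2,2):0 a8@(4,1):1 a9@(0,0):0 a10@(3,4):1

no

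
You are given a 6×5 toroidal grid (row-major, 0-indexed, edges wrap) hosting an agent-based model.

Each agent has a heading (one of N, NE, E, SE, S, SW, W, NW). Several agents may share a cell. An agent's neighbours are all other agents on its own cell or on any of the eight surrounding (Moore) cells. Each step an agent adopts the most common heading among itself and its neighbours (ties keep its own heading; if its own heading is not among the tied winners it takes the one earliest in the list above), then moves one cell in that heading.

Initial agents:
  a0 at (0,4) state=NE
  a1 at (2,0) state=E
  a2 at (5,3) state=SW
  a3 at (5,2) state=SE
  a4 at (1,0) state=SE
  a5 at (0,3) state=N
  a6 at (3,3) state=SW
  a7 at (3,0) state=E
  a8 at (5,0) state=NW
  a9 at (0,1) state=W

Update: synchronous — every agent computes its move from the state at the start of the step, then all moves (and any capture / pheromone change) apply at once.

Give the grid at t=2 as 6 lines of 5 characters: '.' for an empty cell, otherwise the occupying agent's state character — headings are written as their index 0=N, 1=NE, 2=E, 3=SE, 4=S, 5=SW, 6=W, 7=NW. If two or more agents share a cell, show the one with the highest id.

..5..
...33
..23.
..27.
.1...
.5...

t=1: a0@(5,0):NE a1@(2,1):E a2@(0,2):SW a3@(0,3):SE a4@(2,1):SE a5@(5,3):N a6@(4,2):SW a7@(3,1):E a8@(4,4):NW a9@(1,2):SE
t=2: a0@(4,1):NE a1@(2,2):E a2@(1,3):SE a3@(1,4):SE a4@(3,2):SE a5@(0,2):SW a6@(5,1):SW a7@(3,2):E a8@(3,3):NW a9@(2,3):SE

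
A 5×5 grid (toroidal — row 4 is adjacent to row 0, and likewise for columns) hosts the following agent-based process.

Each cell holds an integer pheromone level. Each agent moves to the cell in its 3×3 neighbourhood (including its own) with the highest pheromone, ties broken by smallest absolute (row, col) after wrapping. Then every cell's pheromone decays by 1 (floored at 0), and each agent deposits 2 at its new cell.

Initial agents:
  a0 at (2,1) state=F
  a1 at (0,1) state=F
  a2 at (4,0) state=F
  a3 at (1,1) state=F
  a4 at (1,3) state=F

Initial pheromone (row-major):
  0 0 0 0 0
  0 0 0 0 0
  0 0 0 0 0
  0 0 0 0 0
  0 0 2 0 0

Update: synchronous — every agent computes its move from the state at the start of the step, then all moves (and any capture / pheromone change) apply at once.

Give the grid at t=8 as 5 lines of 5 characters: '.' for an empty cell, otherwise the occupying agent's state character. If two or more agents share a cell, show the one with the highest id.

F....
.....
.....
.....
..F..

t=1: a0@(1,0) a1@(4,2) a2@(0,0) a3@(0,0) a4@(0,2) | pheromone: 4 0 2 0 0 / 2 0 0 0 0 / 0 0 0 0 0 / 0 0 0 0 0 / 0 0 3 0 0
t=2: a0@(0,0) a1@(4,2) a2@(0,0) a3@(0,0) a4@(4,2) | pheromone: 9 0 1 0 0 / 1 0 0 0 0 / 0 0 0 0 0 / 0 0 0 0 0 / 0 0 6 0 0
t=3: a0@(0,0) a1@(4,2) a2@(0,0) a3@(0,0) a4@(4,2) | pheromone: 14 0 0 0 0 / 0 0 0 0 0 / 0 0 0 0 0 / 0 0 0 0 0 / 0 0 9 0 0
t=4: a0@(0,0) a1@(4,2) a2@(0,0) a3@(0,0) a4@(4,2) | pheromone: 19 0 0 0 0 / 0 0 0 0 0 / 0 0 0 0 0 / 0 0 0 0 0 / 0 0 12 0 0
t=5: a0@(0,0) a1@(4,2) a2@(0,0) a3@(0,0) a4@(4,2) | pheromone: 24 0 0 0 0 / 0 0 0 0 0 / 0 0 0 0 0 / 0 0 0 0 0 / 0 0 15 0 0
t=6: a0@(0,0) a1@(4,2) a2@(0,0) a3@(0,0) a4@(4,2) | pheromone: 29 0 0 0 0 / 0 0 0 0 0 / 0 0 0 0 0 / 0 0 0 0 0 / 0 0 18 0 0
t=7: a0@(0,0) a1@(4,2) a2@(0,0) a3@(0,0) a4@(4,2) | pheromone: 34 0 0 0 0 / 0 0 0 0 0 / 0 0 0 0 0 / 0 0 0 0 0 / 0 0 21 0 0
t=8: a0@(0,0) a1@(4,2) a2@(0,0) a3@(0,0) a4@(4,2) | pheromone: 39 0 0 0 0 / 0 0 0 0 0 / 0 0 0 0 0 / 0 0 0 0 0 / 0 0 24 0 0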